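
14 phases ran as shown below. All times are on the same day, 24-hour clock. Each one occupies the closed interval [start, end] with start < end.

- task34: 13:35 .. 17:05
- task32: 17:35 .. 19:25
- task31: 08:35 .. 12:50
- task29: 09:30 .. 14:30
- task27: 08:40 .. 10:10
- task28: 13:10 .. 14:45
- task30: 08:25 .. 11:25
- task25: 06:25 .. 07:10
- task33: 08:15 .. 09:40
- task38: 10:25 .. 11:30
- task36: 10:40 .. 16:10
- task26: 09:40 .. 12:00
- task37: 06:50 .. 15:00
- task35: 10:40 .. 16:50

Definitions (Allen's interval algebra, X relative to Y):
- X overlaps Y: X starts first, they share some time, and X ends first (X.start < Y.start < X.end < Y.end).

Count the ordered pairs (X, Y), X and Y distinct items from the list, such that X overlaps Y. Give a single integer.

30

Checking all 182 ordered pairs for relation 'overlaps'; matching pairs in alphabetical order:
(task25, task37): task25 overlaps task37 ✓
(task26, task35): task26 overlaps task35 ✓
(task26, task36): task26 overlaps task36 ✓
(task27, task26): task27 overlaps task26 ✓
(task27, task29): task27 overlaps task29 ✓
(task28, task34): task28 overlaps task34 ✓
(task29, task28): task29 overlaps task28 ✓
(task29, task34): task29 overlaps task34 ✓
(task29, task35): task29 overlaps task35 ✓
(task29, task36): task29 overlaps task36 ✓
(task30, task26): task30 overlaps task26 ✓
(task30, task29): task30 overlaps task29 ✓
(task30, task31): task30 overlaps task31 ✓
(task30, task35): task30 overlaps task35 ✓
(task30, task36): task30 overlaps task36 ✓
(task30, task38): task30 overlaps task38 ✓
(task31, task29): task31 overlaps task29 ✓
(task31, task35): task31 overlaps task35 ✓
(task31, task36): task31 overlaps task36 ✓
(task33, task27): task33 overlaps task27 ✓
(task33, task29): task33 overlaps task29 ✓
(task33, task30): task33 overlaps task30 ✓
(task33, task31): task33 overlaps task31 ✓
(task35, task34): task35 overlaps task34 ✓
... plus 6 further pairs not listed.
Count: 30.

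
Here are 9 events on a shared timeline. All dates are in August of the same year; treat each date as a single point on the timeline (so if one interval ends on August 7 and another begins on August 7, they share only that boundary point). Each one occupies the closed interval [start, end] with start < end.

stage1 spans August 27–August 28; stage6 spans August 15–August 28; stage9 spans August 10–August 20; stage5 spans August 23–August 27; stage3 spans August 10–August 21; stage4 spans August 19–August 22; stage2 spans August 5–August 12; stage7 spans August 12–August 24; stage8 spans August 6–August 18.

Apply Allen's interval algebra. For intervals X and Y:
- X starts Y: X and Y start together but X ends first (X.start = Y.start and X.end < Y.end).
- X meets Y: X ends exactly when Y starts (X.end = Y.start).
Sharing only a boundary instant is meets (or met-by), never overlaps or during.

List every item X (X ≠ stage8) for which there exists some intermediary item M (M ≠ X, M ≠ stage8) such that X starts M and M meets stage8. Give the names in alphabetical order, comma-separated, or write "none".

Target stage8 = [August 6, August 18].
Intermediaries M with M meets stage8: none.
Union: none.

none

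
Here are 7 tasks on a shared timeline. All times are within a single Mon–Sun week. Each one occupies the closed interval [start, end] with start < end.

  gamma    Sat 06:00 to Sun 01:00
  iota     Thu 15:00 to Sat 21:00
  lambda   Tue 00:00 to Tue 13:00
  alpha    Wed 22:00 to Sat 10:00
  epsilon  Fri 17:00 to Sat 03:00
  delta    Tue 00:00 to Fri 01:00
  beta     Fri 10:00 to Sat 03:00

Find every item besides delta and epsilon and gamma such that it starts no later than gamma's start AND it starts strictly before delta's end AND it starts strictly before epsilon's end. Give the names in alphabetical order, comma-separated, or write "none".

Conditions: its start is no later than gamma's start (X.start <= Sat 06:00) AND its start is strictly before delta's end (X.start < Fri 01:00) AND its start is strictly before epsilon's end (X.start < Sat 03:00).
alpha: start Wed 22:00 <= Sat 06:00? ✓; start Wed 22:00 < Fri 01:00? ✓; start Wed 22:00 < Sat 03:00? ✓ → yes.
beta: start Fri 10:00 <= Sat 06:00? ✓; start Fri 10:00 < Fri 01:00? ✗; start Fri 10:00 < Sat 03:00? ✓ → no.
iota: start Thu 15:00 <= Sat 06:00? ✓; start Thu 15:00 < Fri 01:00? ✓; start Thu 15:00 < Sat 03:00? ✓ → yes.
lambda: start Tue 00:00 <= Sat 06:00? ✓; start Tue 00:00 < Fri 01:00? ✓; start Tue 00:00 < Sat 03:00? ✓ → yes.
Result: alpha, iota, lambda.

alpha, iota, lambda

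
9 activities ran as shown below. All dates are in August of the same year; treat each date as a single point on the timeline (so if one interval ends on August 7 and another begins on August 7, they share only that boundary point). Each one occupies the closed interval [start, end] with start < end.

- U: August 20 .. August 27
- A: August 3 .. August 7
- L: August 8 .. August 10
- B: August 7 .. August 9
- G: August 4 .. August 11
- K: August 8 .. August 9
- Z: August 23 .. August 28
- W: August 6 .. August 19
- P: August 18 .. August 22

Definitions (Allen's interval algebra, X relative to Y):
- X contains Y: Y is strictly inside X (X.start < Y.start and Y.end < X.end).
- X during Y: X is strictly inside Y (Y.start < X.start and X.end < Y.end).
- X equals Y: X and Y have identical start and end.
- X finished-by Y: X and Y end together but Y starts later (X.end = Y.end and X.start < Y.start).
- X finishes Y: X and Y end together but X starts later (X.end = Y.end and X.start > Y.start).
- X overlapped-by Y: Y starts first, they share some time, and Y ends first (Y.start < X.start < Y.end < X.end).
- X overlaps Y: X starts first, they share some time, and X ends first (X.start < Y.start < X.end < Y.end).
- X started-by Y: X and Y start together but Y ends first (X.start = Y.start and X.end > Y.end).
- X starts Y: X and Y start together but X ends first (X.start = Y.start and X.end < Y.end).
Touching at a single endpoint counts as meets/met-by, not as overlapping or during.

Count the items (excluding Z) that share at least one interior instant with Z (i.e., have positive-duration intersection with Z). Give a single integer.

Target Z = [August 23, August 28].
A [August 3, August 7] → before → no.
B [August 7, August 9] → before → no.
G [August 4, August 11] → before → no.
K [August 8, August 9] → before → no.
L [August 8, August 10] → before → no.
P [August 18, August 22] → before → no.
U [August 20, August 27] → overlaps → counts.
W [August 6, August 19] → before → no.
Total: 1.

1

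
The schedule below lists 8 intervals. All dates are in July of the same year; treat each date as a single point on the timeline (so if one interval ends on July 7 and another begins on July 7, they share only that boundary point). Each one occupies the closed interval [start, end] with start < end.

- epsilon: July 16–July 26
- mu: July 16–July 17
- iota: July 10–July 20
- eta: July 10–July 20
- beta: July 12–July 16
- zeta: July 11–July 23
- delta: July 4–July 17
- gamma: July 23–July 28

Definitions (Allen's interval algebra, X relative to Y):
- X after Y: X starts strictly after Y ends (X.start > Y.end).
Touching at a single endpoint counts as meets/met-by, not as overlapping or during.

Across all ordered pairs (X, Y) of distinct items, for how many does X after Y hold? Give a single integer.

5

Checking all 56 ordered pairs for relation 'after'; matching pairs in alphabetical order:
(gamma, beta): gamma after beta ✓
(gamma, delta): gamma after delta ✓
(gamma, eta): gamma after eta ✓
(gamma, iota): gamma after iota ✓
(gamma, mu): gamma after mu ✓
Count: 5.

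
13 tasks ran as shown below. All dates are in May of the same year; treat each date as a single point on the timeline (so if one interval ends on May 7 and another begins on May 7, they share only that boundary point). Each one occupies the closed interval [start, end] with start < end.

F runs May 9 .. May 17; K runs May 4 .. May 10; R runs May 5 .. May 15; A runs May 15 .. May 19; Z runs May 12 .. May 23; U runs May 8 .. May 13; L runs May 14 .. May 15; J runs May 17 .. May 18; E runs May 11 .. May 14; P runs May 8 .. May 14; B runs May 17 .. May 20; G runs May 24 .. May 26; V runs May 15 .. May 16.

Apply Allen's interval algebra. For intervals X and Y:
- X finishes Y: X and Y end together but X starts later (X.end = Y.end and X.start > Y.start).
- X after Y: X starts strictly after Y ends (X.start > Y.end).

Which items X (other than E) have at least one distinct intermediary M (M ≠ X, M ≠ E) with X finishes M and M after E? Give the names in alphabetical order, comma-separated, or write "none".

none

Target E = [May 11, May 14].
Intermediaries M with M after E: A, B, G, J, V.
Via A — items with X finishes A: none.
Via B — items with X finishes B: none.
Via G — items with X finishes G: none.
Via J — items with X finishes J: none.
Via V — items with X finishes V: none.
Union: none.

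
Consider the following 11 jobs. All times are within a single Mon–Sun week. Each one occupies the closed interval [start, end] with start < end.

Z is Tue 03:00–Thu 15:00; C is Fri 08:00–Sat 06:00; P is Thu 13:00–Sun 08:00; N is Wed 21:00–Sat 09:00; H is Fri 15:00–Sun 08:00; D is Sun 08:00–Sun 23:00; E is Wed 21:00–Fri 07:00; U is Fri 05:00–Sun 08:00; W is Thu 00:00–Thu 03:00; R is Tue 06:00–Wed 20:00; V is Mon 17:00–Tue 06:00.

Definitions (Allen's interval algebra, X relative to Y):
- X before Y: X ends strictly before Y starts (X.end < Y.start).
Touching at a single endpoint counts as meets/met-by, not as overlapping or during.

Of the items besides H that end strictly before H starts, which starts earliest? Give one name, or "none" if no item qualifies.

Target H = [Fri 15:00, Sun 08:00].
C [Fri 08:00, Sat 06:00] → overlaps → excluded.
D [Sun 08:00, Sun 23:00] → met-by → excluded.
E [Wed 21:00, Fri 07:00] → before → candidate.
N [Wed 21:00, Sat 09:00] → overlaps → excluded.
P [Thu 13:00, Sun 08:00] → finished-by → excluded.
R [Tue 06:00, Wed 20:00] → before → candidate.
U [Fri 05:00, Sun 08:00] → finished-by → excluded.
V [Mon 17:00, Tue 06:00] → before → candidate.
W [Thu 00:00, Thu 03:00] → before → candidate.
Z [Tue 03:00, Thu 15:00] → before → candidate.
Among candidates, earliest start is Mon 17:00 → V.

V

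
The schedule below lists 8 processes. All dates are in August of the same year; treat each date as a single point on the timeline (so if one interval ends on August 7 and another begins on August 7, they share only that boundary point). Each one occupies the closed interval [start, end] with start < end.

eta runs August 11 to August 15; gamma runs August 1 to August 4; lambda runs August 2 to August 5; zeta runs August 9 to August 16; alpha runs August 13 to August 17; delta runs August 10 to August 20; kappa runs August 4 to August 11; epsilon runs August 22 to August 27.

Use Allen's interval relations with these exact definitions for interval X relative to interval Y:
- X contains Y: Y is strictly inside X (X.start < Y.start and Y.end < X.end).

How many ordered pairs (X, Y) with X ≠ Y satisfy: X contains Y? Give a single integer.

3

Checking all 56 ordered pairs for relation 'contains'; matching pairs in alphabetical order:
(delta, alpha): delta contains alpha ✓
(delta, eta): delta contains eta ✓
(zeta, eta): zeta contains eta ✓
Count: 3.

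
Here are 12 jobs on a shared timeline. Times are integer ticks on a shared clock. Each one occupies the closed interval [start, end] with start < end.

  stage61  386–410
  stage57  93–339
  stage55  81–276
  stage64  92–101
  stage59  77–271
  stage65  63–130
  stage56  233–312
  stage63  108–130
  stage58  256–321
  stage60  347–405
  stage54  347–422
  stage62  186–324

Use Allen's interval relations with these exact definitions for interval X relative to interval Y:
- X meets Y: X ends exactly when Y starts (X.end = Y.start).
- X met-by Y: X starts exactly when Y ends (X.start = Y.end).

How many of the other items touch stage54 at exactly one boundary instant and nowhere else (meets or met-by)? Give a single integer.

Target stage54 = [347, 422].
stage55 [81, 276] → before → no.
stage56 [233, 312] → before → no.
stage57 [93, 339] → before → no.
stage58 [256, 321] → before → no.
stage59 [77, 271] → before → no.
stage60 [347, 405] → starts → no.
stage61 [386, 410] → during → no.
stage62 [186, 324] → before → no.
stage63 [108, 130] → before → no.
stage64 [92, 101] → before → no.
stage65 [63, 130] → before → no.
Total: 0.

0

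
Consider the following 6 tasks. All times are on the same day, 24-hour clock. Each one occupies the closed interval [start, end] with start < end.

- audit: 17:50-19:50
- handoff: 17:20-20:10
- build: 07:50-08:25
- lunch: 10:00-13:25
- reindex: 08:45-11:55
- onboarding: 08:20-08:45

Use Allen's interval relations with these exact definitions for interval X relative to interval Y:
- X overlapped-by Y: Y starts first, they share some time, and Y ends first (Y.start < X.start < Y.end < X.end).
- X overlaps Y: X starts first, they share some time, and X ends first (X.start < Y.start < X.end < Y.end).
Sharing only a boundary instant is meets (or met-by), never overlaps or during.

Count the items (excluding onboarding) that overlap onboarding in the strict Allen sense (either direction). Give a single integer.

Target onboarding = [08:20, 08:45].
audit [17:50, 19:50] → after → no.
build [07:50, 08:25] → overlaps → counts.
handoff [17:20, 20:10] → after → no.
lunch [10:00, 13:25] → after → no.
reindex [08:45, 11:55] → met-by → no.
Total: 1.

1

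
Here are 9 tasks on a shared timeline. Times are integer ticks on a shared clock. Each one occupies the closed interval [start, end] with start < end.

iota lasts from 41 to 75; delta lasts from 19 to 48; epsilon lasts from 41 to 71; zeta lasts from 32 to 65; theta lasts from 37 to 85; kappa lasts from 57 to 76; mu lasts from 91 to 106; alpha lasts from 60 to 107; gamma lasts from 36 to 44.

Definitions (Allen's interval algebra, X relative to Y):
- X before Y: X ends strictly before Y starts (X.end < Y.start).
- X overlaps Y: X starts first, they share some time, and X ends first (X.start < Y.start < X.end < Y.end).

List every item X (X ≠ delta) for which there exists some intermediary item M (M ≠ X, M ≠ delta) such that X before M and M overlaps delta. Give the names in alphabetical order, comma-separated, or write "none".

none

Target delta = [19, 48].
Intermediaries M with M overlaps delta: none.
Union: none.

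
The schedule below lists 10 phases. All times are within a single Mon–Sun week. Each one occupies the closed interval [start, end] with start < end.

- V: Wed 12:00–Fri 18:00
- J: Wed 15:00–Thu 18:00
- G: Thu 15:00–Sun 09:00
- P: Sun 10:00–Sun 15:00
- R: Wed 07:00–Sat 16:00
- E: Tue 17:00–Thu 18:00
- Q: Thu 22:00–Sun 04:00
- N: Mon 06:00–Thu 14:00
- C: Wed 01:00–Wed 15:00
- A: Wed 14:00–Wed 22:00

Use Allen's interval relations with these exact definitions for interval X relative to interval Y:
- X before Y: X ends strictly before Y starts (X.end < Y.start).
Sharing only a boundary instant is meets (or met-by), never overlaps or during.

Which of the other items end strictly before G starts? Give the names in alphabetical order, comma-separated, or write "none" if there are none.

Target G = [Thu 15:00, Sun 09:00].
A [Wed 14:00, Wed 22:00] → before → yes.
C [Wed 01:00, Wed 15:00] → before → yes.
E [Tue 17:00, Thu 18:00] → overlaps → no.
J [Wed 15:00, Thu 18:00] → overlaps → no.
N [Mon 06:00, Thu 14:00] → before → yes.
P [Sun 10:00, Sun 15:00] → after → no.
Q [Thu 22:00, Sun 04:00] → during → no.
R [Wed 07:00, Sat 16:00] → overlaps → no.
V [Wed 12:00, Fri 18:00] → overlaps → no.
Result: A, C, N.

A, C, N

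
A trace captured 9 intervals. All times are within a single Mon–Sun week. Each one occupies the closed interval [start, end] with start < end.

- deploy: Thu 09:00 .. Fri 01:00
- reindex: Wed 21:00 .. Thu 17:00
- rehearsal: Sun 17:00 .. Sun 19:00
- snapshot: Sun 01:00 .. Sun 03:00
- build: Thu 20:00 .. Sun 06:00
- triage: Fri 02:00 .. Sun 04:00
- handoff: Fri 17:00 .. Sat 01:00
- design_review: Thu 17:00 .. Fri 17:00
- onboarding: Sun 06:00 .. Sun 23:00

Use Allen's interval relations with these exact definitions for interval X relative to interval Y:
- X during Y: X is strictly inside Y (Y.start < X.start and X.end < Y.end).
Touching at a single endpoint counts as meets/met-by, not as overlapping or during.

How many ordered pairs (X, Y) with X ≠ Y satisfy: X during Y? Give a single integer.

6

Checking all 72 ordered pairs for relation 'during'; matching pairs in alphabetical order:
(handoff, build): handoff during build ✓
(handoff, triage): handoff during triage ✓
(rehearsal, onboarding): rehearsal during onboarding ✓
(snapshot, build): snapshot during build ✓
(snapshot, triage): snapshot during triage ✓
(triage, build): triage during build ✓
Count: 6.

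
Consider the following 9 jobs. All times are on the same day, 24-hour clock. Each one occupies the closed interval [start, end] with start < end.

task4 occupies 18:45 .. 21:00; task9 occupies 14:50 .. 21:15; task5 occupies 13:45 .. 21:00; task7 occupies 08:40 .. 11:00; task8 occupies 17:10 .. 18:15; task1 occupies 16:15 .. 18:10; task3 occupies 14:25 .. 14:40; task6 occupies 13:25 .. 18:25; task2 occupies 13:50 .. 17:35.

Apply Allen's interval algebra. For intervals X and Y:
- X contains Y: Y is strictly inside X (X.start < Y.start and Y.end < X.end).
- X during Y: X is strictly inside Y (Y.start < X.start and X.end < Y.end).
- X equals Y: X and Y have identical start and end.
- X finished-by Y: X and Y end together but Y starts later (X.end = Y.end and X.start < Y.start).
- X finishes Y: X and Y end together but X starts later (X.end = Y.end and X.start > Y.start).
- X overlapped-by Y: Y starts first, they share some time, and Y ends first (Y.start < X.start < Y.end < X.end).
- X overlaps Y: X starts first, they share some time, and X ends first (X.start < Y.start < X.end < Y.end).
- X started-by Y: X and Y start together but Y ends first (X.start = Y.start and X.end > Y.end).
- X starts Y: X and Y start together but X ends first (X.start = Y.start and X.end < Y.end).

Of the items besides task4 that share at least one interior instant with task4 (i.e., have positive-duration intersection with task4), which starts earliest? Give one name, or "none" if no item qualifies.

Target task4 = [18:45, 21:00].
task1 [16:15, 18:10] → before → excluded.
task2 [13:50, 17:35] → before → excluded.
task3 [14:25, 14:40] → before → excluded.
task5 [13:45, 21:00] → finished-by → candidate.
task6 [13:25, 18:25] → before → excluded.
task7 [08:40, 11:00] → before → excluded.
task8 [17:10, 18:15] → before → excluded.
task9 [14:50, 21:15] → contains → candidate.
Among candidates, earliest start is 13:45 → task5.

task5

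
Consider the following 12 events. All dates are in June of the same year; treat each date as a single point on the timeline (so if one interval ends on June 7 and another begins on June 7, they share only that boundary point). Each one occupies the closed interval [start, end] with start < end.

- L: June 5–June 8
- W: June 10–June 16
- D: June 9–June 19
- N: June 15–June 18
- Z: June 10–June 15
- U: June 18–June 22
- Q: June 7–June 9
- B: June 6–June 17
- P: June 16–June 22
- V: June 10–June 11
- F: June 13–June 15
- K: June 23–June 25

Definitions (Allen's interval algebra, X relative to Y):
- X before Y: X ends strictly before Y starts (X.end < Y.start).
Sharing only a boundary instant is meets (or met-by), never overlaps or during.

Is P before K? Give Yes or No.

P = [June 16, June 22], K = [June 23, June 25].
Actual relation of P to K: before.
Asked whether 'before' holds → Yes.

Yes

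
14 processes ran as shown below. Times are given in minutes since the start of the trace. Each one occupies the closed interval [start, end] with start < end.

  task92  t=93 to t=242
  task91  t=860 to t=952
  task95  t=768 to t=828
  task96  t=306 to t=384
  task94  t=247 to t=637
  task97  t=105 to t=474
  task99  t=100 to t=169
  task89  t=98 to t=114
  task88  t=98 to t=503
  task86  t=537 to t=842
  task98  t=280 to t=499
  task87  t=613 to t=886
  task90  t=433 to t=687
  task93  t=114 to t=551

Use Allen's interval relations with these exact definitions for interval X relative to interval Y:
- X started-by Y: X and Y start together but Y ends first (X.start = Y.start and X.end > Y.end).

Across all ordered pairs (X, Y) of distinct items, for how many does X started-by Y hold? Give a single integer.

Checking all 182 ordered pairs for relation 'started-by'; matching pairs in alphabetical order:
(task88, task89): task88 started-by task89 ✓
Count: 1.

1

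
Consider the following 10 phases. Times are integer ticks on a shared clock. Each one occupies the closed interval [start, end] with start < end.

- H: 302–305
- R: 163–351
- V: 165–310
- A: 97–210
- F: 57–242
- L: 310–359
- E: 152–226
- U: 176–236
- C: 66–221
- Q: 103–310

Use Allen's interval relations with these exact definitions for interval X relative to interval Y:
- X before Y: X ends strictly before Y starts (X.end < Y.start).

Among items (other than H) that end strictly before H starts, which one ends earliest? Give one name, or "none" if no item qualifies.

A

Target H = [302, 305].
A [97, 210] → before → candidate.
C [66, 221] → before → candidate.
E [152, 226] → before → candidate.
F [57, 242] → before → candidate.
L [310, 359] → after → excluded.
Q [103, 310] → contains → excluded.
R [163, 351] → contains → excluded.
U [176, 236] → before → candidate.
V [165, 310] → contains → excluded.
Among candidates, earliest end is 210 → A.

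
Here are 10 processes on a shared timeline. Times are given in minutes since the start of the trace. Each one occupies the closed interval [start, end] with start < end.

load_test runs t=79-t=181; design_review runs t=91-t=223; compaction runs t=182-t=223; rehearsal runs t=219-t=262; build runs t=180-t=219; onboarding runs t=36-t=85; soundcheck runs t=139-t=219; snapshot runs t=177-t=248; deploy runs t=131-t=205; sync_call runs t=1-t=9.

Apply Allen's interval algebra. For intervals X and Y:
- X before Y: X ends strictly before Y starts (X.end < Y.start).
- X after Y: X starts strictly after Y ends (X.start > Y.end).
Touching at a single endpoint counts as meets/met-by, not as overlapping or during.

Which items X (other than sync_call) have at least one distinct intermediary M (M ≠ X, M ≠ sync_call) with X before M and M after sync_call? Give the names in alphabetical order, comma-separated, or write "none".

Target sync_call = [t=1, t=9].
Intermediaries M with M after sync_call: build, compaction, deploy, design_review, load_test, onboarding, rehearsal, snapshot, soundcheck.
Via build — items with X before build: onboarding.
Via compaction — items with X before compaction: load_test, onboarding.
Via deploy — items with X before deploy: onboarding.
Via design_review — items with X before design_review: onboarding.
Via load_test — items with X before load_test: none.
Via onboarding — items with X before onboarding: none.
Via rehearsal — items with X before rehearsal: deploy, load_test, onboarding.
Via snapshot — items with X before snapshot: onboarding.
Via soundcheck — items with X before soundcheck: onboarding.
Union: deploy, load_test, onboarding.

deploy, load_test, onboarding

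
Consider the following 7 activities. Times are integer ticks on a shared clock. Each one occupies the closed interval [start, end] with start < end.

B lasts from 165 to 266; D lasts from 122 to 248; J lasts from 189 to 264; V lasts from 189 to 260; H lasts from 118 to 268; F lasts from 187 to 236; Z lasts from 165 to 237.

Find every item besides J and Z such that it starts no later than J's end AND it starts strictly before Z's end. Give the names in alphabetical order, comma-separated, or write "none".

Conditions: its start is no later than J's end (X.start <= 264) AND its start is strictly before Z's end (X.start < 237).
B: start 165 <= 264? ✓; start 165 < 237? ✓ → yes.
D: start 122 <= 264? ✓; start 122 < 237? ✓ → yes.
F: start 187 <= 264? ✓; start 187 < 237? ✓ → yes.
H: start 118 <= 264? ✓; start 118 < 237? ✓ → yes.
V: start 189 <= 264? ✓; start 189 < 237? ✓ → yes.
Result: B, D, F, H, V.

B, D, F, H, V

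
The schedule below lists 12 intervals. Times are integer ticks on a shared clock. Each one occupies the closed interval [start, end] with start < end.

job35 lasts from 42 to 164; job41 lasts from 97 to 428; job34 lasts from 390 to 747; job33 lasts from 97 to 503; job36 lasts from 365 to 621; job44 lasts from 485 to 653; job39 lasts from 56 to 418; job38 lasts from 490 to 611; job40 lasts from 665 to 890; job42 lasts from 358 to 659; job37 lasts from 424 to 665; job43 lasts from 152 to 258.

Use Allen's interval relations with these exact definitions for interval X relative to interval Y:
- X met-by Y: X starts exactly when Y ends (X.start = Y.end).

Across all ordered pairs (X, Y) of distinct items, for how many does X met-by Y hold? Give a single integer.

1

Checking all 132 ordered pairs for relation 'met-by'; matching pairs in alphabetical order:
(job40, job37): job40 met-by job37 ✓
Count: 1.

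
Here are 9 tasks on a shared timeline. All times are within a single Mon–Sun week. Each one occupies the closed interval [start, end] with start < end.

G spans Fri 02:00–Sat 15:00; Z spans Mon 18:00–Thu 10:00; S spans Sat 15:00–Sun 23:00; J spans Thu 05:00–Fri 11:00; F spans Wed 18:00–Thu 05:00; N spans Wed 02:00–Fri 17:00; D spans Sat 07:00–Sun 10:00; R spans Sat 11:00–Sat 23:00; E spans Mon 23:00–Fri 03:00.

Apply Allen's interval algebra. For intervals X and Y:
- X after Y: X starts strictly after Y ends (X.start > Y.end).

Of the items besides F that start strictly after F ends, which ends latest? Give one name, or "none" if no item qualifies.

Target F = [Wed 18:00, Thu 05:00].
D [Sat 07:00, Sun 10:00] → after → candidate.
E [Mon 23:00, Fri 03:00] → contains → excluded.
G [Fri 02:00, Sat 15:00] → after → candidate.
J [Thu 05:00, Fri 11:00] → met-by → excluded.
N [Wed 02:00, Fri 17:00] → contains → excluded.
R [Sat 11:00, Sat 23:00] → after → candidate.
S [Sat 15:00, Sun 23:00] → after → candidate.
Z [Mon 18:00, Thu 10:00] → contains → excluded.
Among candidates, latest end is Sun 23:00 → S.

S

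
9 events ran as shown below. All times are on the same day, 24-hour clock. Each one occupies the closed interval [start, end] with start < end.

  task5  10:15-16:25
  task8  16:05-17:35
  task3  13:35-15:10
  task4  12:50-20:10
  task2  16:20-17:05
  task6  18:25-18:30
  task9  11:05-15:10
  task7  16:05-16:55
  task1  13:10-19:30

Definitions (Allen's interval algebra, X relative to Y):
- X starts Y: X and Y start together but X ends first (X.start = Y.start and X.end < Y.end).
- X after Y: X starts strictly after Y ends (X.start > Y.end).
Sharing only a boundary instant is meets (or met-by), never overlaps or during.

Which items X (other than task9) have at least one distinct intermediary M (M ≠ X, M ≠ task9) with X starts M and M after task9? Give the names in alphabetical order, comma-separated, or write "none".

Target task9 = [11:05, 15:10].
Intermediaries M with M after task9: task2, task6, task7, task8.
Via task2 — items with X starts task2: none.
Via task6 — items with X starts task6: none.
Via task7 — items with X starts task7: none.
Via task8 — items with X starts task8: task7.
Union: task7.

task7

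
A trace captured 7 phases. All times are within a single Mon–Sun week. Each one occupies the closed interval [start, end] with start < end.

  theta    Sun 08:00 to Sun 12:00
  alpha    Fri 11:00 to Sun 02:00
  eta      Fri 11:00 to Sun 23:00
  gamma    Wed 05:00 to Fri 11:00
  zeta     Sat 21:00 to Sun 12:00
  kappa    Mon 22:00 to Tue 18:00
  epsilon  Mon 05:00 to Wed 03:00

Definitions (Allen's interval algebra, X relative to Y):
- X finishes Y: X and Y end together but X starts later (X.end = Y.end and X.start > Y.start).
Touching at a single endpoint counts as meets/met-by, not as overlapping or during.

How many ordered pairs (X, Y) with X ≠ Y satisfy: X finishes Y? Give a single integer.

1

Checking all 42 ordered pairs for relation 'finishes'; matching pairs in alphabetical order:
(theta, zeta): theta finishes zeta ✓
Count: 1.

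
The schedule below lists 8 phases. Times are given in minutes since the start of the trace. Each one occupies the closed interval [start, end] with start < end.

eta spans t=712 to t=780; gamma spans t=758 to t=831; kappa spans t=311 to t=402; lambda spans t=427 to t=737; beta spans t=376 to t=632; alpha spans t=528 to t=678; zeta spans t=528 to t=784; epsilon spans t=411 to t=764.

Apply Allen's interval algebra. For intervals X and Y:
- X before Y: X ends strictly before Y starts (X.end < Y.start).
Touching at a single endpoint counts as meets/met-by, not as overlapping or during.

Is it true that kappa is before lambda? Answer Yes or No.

kappa = [t=311, t=402], lambda = [t=427, t=737].
Actual relation of kappa to lambda: before.
Asked whether 'before' holds → Yes.

Yes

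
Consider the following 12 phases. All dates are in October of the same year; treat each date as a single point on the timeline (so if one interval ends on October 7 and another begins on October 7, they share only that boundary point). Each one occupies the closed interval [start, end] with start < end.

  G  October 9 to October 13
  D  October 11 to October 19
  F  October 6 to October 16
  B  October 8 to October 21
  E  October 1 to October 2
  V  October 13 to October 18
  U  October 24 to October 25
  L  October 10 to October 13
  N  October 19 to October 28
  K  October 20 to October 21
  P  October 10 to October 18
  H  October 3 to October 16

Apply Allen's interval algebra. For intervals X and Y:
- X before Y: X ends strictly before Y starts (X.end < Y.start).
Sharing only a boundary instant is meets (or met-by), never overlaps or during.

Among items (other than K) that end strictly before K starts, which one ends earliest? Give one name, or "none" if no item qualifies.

E

Target K = [October 20, October 21].
B [October 8, October 21] → finished-by → excluded.
D [October 11, October 19] → before → candidate.
E [October 1, October 2] → before → candidate.
F [October 6, October 16] → before → candidate.
G [October 9, October 13] → before → candidate.
H [October 3, October 16] → before → candidate.
L [October 10, October 13] → before → candidate.
N [October 19, October 28] → contains → excluded.
P [October 10, October 18] → before → candidate.
U [October 24, October 25] → after → excluded.
V [October 13, October 18] → before → candidate.
Among candidates, earliest end is October 2 → E.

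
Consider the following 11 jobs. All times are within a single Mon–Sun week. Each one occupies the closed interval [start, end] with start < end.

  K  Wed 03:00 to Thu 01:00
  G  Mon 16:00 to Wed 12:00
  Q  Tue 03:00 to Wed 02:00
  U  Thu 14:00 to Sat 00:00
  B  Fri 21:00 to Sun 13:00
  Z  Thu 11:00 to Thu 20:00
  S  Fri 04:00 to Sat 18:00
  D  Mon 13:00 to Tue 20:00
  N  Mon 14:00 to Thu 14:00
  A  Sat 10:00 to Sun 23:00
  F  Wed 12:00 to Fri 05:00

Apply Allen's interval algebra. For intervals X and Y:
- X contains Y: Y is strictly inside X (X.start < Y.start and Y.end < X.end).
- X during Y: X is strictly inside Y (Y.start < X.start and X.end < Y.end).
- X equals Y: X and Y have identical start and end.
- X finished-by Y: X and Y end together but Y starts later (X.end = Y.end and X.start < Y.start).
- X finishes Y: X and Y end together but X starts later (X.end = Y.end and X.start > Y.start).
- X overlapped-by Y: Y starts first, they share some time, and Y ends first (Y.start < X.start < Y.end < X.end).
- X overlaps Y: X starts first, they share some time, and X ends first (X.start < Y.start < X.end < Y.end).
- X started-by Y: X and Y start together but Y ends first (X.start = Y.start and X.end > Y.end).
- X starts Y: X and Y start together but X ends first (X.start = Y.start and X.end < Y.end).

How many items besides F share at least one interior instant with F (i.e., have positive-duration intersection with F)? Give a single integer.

Target F = [Wed 12:00, Fri 05:00].
A [Sat 10:00, Sun 23:00] → after → no.
B [Fri 21:00, Sun 13:00] → after → no.
D [Mon 13:00, Tue 20:00] → before → no.
G [Mon 16:00, Wed 12:00] → meets → no.
K [Wed 03:00, Thu 01:00] → overlaps → counts.
N [Mon 14:00, Thu 14:00] → overlaps → counts.
Q [Tue 03:00, Wed 02:00] → before → no.
S [Fri 04:00, Sat 18:00] → overlapped-by → counts.
U [Thu 14:00, Sat 00:00] → overlapped-by → counts.
Z [Thu 11:00, Thu 20:00] → during → counts.
Total: 5.

5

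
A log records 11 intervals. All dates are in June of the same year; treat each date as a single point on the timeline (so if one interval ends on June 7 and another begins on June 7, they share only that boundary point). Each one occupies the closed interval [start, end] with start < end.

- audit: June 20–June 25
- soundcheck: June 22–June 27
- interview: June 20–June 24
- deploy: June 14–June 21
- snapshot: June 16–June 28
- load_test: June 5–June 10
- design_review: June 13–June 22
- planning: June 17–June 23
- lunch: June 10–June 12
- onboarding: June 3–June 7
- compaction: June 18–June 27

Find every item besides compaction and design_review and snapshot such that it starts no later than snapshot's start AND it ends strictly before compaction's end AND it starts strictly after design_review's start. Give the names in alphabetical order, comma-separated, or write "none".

deploy

Conditions: its start is no later than snapshot's start (X.start <= June 16) AND its end is strictly before compaction's end (X.end < June 27) AND its start is strictly after design_review's start (X.start > June 13).
audit: start June 20 <= June 16? ✗; end June 25 < June 27? ✓; start June 20 > June 13? ✓ → no.
deploy: start June 14 <= June 16? ✓; end June 21 < June 27? ✓; start June 14 > June 13? ✓ → yes.
interview: start June 20 <= June 16? ✗; end June 24 < June 27? ✓; start June 20 > June 13? ✓ → no.
load_test: start June 5 <= June 16? ✓; end June 10 < June 27? ✓; start June 5 > June 13? ✗ → no.
lunch: start June 10 <= June 16? ✓; end June 12 < June 27? ✓; start June 10 > June 13? ✗ → no.
onboarding: start June 3 <= June 16? ✓; end June 7 < June 27? ✓; start June 3 > June 13? ✗ → no.
planning: start June 17 <= June 16? ✗; end June 23 < June 27? ✓; start June 17 > June 13? ✓ → no.
soundcheck: start June 22 <= June 16? ✗; end June 27 < June 27? ✗; start June 22 > June 13? ✓ → no.
Result: deploy.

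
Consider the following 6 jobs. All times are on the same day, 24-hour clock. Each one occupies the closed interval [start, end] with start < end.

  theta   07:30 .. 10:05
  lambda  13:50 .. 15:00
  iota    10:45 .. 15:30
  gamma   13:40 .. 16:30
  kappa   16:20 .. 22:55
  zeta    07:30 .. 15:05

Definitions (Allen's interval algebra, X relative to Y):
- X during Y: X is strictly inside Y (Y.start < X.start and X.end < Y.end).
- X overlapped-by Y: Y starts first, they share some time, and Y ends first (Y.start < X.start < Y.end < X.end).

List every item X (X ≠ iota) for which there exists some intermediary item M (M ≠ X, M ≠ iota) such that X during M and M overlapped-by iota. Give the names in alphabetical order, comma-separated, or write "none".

Target iota = [10:45, 15:30].
Intermediaries M with M overlapped-by iota: gamma.
Via gamma — items with X during gamma: lambda.
Union: lambda.

lambda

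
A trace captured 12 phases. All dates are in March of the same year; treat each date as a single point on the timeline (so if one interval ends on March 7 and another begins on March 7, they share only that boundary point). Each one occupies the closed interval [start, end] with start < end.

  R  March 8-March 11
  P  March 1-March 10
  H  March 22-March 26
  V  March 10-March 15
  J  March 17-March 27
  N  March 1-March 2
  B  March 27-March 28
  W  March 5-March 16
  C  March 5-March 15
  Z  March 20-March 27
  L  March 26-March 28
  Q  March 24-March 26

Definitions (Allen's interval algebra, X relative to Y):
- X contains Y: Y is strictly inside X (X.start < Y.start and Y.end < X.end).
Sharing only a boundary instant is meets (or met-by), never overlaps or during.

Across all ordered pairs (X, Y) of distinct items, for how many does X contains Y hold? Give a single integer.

7

Checking all 132 ordered pairs for relation 'contains'; matching pairs in alphabetical order:
(C, R): C contains R ✓
(J, H): J contains H ✓
(J, Q): J contains Q ✓
(W, R): W contains R ✓
(W, V): W contains V ✓
(Z, H): Z contains H ✓
(Z, Q): Z contains Q ✓
Count: 7.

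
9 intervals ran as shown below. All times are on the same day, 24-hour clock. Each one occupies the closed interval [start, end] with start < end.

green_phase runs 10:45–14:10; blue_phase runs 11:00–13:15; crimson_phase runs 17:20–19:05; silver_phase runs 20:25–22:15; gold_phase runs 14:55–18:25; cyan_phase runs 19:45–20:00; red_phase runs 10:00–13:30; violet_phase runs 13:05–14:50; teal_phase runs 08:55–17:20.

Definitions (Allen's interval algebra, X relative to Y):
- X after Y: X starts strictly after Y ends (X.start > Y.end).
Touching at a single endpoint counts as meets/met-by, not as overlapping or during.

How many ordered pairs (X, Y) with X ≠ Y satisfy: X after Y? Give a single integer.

Checking all 72 ordered pairs for relation 'after'; matching pairs in alphabetical order:
(crimson_phase, blue_phase): crimson_phase after blue_phase ✓
(crimson_phase, green_phase): crimson_phase after green_phase ✓
(crimson_phase, red_phase): crimson_phase after red_phase ✓
(crimson_phase, violet_phase): crimson_phase after violet_phase ✓
(cyan_phase, blue_phase): cyan_phase after blue_phase ✓
(cyan_phase, crimson_phase): cyan_phase after crimson_phase ✓
(cyan_phase, gold_phase): cyan_phase after gold_phase ✓
(cyan_phase, green_phase): cyan_phase after green_phase ✓
(cyan_phase, red_phase): cyan_phase after red_phase ✓
(cyan_phase, teal_phase): cyan_phase after teal_phase ✓
(cyan_phase, violet_phase): cyan_phase after violet_phase ✓
(gold_phase, blue_phase): gold_phase after blue_phase ✓
(gold_phase, green_phase): gold_phase after green_phase ✓
(gold_phase, red_phase): gold_phase after red_phase ✓
(gold_phase, violet_phase): gold_phase after violet_phase ✓
(silver_phase, blue_phase): silver_phase after blue_phase ✓
(silver_phase, crimson_phase): silver_phase after crimson_phase ✓
(silver_phase, cyan_phase): silver_phase after cyan_phase ✓
(silver_phase, gold_phase): silver_phase after gold_phase ✓
(silver_phase, green_phase): silver_phase after green_phase ✓
(silver_phase, red_phase): silver_phase after red_phase ✓
(silver_phase, teal_phase): silver_phase after teal_phase ✓
(silver_phase, violet_phase): silver_phase after violet_phase ✓
Count: 23.

23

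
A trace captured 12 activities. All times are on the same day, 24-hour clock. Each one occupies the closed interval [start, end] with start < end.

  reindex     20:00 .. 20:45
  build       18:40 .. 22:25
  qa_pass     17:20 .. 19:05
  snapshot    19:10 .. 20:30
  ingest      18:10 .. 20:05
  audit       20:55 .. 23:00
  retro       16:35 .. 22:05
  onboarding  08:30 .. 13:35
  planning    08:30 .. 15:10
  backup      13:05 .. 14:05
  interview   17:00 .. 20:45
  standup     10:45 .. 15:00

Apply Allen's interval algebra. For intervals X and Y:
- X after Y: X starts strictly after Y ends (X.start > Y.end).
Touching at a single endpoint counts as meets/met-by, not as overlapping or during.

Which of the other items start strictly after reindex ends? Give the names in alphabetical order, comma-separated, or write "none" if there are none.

audit

Target reindex = [20:00, 20:45].
audit [20:55, 23:00] → after → yes.
backup [13:05, 14:05] → before → no.
build [18:40, 22:25] → contains → no.
ingest [18:10, 20:05] → overlaps → no.
interview [17:00, 20:45] → finished-by → no.
onboarding [08:30, 13:35] → before → no.
planning [08:30, 15:10] → before → no.
qa_pass [17:20, 19:05] → before → no.
retro [16:35, 22:05] → contains → no.
snapshot [19:10, 20:30] → overlaps → no.
standup [10:45, 15:00] → before → no.
Result: audit.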